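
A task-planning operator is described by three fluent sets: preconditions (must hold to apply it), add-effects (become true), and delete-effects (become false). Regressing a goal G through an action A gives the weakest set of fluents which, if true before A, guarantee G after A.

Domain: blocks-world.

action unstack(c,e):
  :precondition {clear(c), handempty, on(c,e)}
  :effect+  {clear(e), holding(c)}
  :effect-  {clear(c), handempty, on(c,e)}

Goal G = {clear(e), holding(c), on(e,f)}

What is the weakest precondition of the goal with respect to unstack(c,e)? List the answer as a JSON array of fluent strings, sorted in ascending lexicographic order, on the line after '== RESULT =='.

Regress:
  G ∩ del = {}  (empty — regression defined)
  G \ add = {clear(e), holding(c), on(e,f)} \ {clear(e), holding(c)} = {on(e,f)}
  ∪ pre   = {on(e,f)} ∪ {clear(c), handempty, on(c,e)}
          = {clear(c), handempty, on(c,e), on(e,f)}

== RESULT ==
["clear(c)", "handempty", "on(c,e)", "on(e,f)"]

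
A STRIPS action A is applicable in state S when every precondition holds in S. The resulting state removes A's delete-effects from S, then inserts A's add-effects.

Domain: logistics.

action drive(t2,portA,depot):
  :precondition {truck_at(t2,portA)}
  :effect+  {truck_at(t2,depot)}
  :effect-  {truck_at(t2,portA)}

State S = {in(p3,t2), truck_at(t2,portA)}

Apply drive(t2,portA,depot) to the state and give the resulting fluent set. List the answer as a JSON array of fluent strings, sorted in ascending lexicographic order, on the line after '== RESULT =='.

Compute (S \ del) ∪ add:
  pre ⊆ S: {truck_at(t2,portA)} ⊆ S  — applicable
  S \ del = {in(p3,t2)}
  ∪ add   = {in(p3,t2), truck_at(t2,depot)}

== RESULT ==
["in(p3,t2)", "truck_at(t2,depot)"]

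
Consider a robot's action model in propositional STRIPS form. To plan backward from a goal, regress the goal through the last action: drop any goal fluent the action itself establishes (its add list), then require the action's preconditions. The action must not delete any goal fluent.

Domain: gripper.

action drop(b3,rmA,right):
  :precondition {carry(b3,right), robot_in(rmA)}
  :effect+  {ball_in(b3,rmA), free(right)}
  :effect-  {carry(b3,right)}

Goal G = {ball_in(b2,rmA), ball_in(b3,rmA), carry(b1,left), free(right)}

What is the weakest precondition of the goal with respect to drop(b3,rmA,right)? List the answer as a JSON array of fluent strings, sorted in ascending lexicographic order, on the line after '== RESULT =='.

Compute (G \ add) ∪ pre:
  G ∩ del = {}  (empty — regression defined)
  G \ add = {ball_in(b2,rmA), ball_in(b3,rmA), carry(b1,left), free(right)} \ {ball_in(b3,rmA), free(right)} = {ball_in(b2,rmA), carry(b1,left)}
  ∪ pre   = {ball_in(b2,rmA), carry(b1,left)} ∪ {carry(b3,right), robot_in(rmA)}
          = {ball_in(b2,rmA), carry(b1,left), carry(b3,right), robot_in(rmA)}

== RESULT ==
["ball_in(b2,rmA)", "carry(b1,left)", "carry(b3,right)", "robot_in(rmA)"]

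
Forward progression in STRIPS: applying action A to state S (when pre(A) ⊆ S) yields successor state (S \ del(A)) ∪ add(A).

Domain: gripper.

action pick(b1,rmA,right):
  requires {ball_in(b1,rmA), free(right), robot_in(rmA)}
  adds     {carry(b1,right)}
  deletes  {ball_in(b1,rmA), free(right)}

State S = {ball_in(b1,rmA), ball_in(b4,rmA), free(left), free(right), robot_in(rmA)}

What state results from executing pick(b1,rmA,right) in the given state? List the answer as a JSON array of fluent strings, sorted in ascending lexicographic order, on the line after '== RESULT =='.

Compute (S \ del) ∪ add:
  pre ⊆ S: {ball_in(b1,rmA), free(right), robot_in(rmA)} ⊆ S  — applicable
  S \ del = {ball_in(b4,rmA), free(left), robot_in(rmA)}
  ∪ add   = {ball_in(b4,rmA), carry(b1,right), free(left), robot_in(rmA)}

== RESULT ==
["ball_in(b4,rmA)", "carry(b1,right)", "free(left)", "robot_in(rmA)"]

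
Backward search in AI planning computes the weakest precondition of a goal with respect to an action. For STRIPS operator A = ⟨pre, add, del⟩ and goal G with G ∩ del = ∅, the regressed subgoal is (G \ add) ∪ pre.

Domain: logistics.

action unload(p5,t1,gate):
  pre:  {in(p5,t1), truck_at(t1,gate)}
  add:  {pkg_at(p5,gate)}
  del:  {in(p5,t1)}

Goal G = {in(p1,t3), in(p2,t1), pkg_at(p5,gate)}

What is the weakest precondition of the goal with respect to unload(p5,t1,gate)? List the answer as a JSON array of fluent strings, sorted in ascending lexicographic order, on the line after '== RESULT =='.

Regress:
  G ∩ del = {}  (empty — regression defined)
  G \ add = {in(p1,t3), in(p2,t1), pkg_at(p5,gate)} \ {pkg_at(p5,gate)} = {in(p1,t3), in(p2,t1)}
  ∪ pre   = {in(p1,t3), in(p2,t1)} ∪ {in(p5,t1), truck_at(t1,gate)}
          = {in(p1,t3), in(p2,t1), in(p5,t1), truck_at(t1,gate)}

== RESULT ==
["in(p1,t3)", "in(p2,t1)", "in(p5,t1)", "truck_at(t1,gate)"]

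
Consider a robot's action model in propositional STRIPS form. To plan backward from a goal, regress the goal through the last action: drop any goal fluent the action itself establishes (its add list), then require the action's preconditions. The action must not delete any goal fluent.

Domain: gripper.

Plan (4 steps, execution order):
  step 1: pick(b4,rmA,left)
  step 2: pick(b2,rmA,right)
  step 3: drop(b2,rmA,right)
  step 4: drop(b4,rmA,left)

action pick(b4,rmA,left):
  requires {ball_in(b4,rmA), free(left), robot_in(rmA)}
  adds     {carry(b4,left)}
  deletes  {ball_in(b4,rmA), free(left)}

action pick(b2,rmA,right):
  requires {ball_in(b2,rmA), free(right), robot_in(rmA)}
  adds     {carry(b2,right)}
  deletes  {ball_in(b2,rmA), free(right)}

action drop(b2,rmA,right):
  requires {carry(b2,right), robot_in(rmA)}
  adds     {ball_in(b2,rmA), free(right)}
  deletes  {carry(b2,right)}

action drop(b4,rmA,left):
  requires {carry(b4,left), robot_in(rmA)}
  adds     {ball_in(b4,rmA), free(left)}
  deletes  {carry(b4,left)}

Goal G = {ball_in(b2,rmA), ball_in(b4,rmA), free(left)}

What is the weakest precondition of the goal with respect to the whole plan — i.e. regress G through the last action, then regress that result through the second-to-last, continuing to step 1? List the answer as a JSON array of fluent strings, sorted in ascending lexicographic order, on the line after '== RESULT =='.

Work backward from the goal:
  through step 4 (drop(b4,rmA,left)): drop {ball_in(b4,rmA), free(left)}, keep {ball_in(b2,rmA)}, require {carry(b4,left), robot_in(rmA)}
    → {ball_in(b2,rmA), carry(b4,left), robot_in(rmA)}
  through step 3 (drop(b2,rmA,right)): drop {ball_in(b2,rmA)}, keep {carry(b4,left), robot_in(rmA)}, require {carry(b2,right), robot_in(rmA)}
    → {carry(b2,right), carry(b4,left), robot_in(rmA)}
  through step 2 (pick(b2,rmA,right)): drop {carry(b2,right)}, keep {carry(b4,left), robot_in(rmA)}, require {ball_in(b2,rmA), free(right), robot_in(rmA)}
    → {ball_in(b2,rmA), carry(b4,left), free(right), robot_in(rmA)}
  through step 1 (pick(b4,rmA,left)): drop {carry(b4,left)}, keep {ball_in(b2,rmA), free(right), robot_in(rmA)}, require {ball_in(b4,rmA), free(left), robot_in(rmA)}
    → {ball_in(b2,rmA), ball_in(b4,rmA), free(left), free(right), robot_in(rmA)}

== RESULT ==
["ball_in(b2,rmA)", "ball_in(b4,rmA)", "free(left)", "free(right)", "robot_in(rmA)"]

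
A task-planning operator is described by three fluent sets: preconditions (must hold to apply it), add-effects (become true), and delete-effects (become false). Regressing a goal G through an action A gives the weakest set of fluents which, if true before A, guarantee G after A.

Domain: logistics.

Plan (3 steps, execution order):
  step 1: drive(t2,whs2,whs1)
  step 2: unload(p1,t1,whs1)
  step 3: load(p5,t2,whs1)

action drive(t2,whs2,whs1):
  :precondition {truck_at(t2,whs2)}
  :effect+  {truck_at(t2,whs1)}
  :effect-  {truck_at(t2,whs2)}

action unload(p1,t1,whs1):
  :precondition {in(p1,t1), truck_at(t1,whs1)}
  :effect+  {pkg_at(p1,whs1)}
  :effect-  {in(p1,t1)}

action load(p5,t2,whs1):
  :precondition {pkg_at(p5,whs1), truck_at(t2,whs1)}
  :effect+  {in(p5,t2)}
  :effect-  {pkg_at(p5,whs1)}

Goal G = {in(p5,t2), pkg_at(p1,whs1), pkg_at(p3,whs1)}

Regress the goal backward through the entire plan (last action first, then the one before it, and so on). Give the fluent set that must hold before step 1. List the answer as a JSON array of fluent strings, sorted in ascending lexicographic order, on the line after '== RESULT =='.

Work backward from the goal:
  through step 3 (load(p5,t2,whs1)): drop {in(p5,t2)}, keep {pkg_at(p1,whs1), pkg_at(p3,whs1)}, require {pkg_at(p5,whs1), truck_at(t2,whs1)}
    → {pkg_at(p1,whs1), pkg_at(p3,whs1), pkg_at(p5,whs1), truck_at(t2,whs1)}
  through step 2 (unload(p1,t1,whs1)): drop {pkg_at(p1,whs1)}, keep {pkg_at(p3,whs1), pkg_at(p5,whs1), truck_at(t2,whs1)}, require {in(p1,t1), truck_at(t1,whs1)}
    → {in(p1,t1), pkg_at(p3,whs1), pkg_at(p5,whs1), truck_at(t1,whs1), truck_at(t2,whs1)}
  through step 1 (drive(t2,whs2,whs1)): drop {truck_at(t2,whs1)}, keep {in(p1,t1), pkg_at(p3,whs1), pkg_at(p5,whs1), truck_at(t1,whs1)}, require {truck_at(t2,whs2)}
    → {in(p1,t1), pkg_at(p3,whs1), pkg_at(p5,whs1), truck_at(t1,whs1), truck_at(t2,whs2)}

== RESULT ==
["in(p1,t1)", "pkg_at(p3,whs1)", "pkg_at(p5,whs1)", "truck_at(t1,whs1)", "truck_at(t2,whs2)"]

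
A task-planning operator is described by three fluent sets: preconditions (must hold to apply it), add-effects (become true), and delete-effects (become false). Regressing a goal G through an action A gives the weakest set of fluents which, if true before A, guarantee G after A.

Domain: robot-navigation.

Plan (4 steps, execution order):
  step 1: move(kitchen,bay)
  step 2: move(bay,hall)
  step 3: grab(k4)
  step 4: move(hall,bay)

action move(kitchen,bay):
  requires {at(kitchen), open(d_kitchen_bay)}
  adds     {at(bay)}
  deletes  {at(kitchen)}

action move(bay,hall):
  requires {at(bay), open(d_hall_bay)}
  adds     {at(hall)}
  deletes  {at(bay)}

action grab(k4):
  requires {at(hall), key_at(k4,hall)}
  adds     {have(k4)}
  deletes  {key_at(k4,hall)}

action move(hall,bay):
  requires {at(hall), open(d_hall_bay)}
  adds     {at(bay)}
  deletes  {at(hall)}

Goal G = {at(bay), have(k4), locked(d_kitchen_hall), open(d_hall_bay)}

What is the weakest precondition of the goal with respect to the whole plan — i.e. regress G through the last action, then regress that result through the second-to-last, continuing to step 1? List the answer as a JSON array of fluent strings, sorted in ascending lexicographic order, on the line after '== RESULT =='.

Regress step by step:
  through step 4 (move(hall,bay)): drop {at(bay)}, keep {have(k4), locked(d_kitchen_hall), open(d_hall_bay)}, require {at(hall), open(d_hall_bay)}
    → {at(hall), have(k4), locked(d_kitchen_hall), open(d_hall_bay)}
  through step 3 (grab(k4)): drop {have(k4)}, keep {at(hall), locked(d_kitchen_hall), open(d_hall_bay)}, require {at(hall), key_at(k4,hall)}
    → {at(hall), key_at(k4,hall), locked(d_kitchen_hall), open(d_hall_bay)}
  through step 2 (move(bay,hall)): drop {at(hall)}, keep {key_at(k4,hall), locked(d_kitchen_hall), open(d_hall_bay)}, require {at(bay), open(d_hall_bay)}
    → {at(bay), key_at(k4,hall), locked(d_kitchen_hall), open(d_hall_bay)}
  through step 1 (move(kitchen,bay)): drop {at(bay)}, keep {key_at(k4,hall), locked(d_kitchen_hall), open(d_hall_bay)}, require {at(kitchen), open(d_kitchen_bay)}
    → {at(kitchen), key_at(k4,hall), locked(d_kitchen_hall), open(d_hall_bay), open(d_kitchen_bay)}

== RESULT ==
["at(kitchen)", "key_at(k4,hall)", "locked(d_kitchen_hall)", "open(d_hall_bay)", "open(d_kitchen_bay)"]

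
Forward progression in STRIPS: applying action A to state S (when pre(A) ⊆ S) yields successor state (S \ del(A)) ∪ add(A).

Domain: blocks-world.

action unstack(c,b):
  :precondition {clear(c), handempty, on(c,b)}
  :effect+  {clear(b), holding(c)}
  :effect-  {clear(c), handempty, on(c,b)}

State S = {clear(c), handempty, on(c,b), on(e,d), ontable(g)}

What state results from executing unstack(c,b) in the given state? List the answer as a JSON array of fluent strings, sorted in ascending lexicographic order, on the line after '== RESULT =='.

Compute (S \ del) ∪ add:
  pre ⊆ S: {clear(c), handempty, on(c,b)} ⊆ S  — applicable
  S \ del = {on(e,d), ontable(g)}
  ∪ add   = {clear(b), holding(c), on(e,d), ontable(g)}

== RESULT ==
["clear(b)", "holding(c)", "on(e,d)", "ontable(g)"]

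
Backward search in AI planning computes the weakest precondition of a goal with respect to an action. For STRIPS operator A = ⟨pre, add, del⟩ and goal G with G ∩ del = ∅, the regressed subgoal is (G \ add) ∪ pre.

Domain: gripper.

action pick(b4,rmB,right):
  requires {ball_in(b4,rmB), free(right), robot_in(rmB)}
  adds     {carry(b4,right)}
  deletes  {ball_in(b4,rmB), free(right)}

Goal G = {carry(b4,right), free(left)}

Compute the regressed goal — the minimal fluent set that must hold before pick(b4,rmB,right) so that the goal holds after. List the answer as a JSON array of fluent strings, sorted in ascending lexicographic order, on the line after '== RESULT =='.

Regress:
  G ∩ del = {}  (empty — regression defined)
  G \ add = {carry(b4,right), free(left)} \ {carry(b4,right)} = {free(left)}
  ∪ pre   = {free(left)} ∪ {ball_in(b4,rmB), free(right), robot_in(rmB)}
          = {ball_in(b4,rmB), free(left), free(right), robot_in(rmB)}

== RESULT ==
["ball_in(b4,rmB)", "free(left)", "free(right)", "robot_in(rmB)"]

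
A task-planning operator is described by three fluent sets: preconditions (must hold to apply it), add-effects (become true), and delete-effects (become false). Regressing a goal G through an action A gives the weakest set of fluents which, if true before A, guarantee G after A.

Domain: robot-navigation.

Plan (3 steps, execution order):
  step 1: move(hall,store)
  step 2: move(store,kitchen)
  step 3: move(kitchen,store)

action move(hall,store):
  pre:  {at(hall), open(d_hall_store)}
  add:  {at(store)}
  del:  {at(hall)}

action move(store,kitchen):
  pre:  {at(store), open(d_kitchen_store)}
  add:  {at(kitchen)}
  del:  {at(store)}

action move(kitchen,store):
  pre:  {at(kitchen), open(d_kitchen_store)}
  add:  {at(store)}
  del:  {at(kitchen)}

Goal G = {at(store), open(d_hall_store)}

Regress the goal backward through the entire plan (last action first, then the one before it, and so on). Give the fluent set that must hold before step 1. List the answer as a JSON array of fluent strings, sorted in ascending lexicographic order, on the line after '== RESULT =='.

Work backward from the goal:
  through step 3 (move(kitchen,store)): drop {at(store)}, keep {open(d_hall_store)}, require {at(kitchen), open(d_kitchen_store)}
    → {at(kitchen), open(d_hall_store), open(d_kitchen_store)}
  through step 2 (move(store,kitchen)): drop {at(kitchen)}, keep {open(d_hall_store), open(d_kitchen_store)}, require {at(store), open(d_kitchen_store)}
    → {at(store), open(d_hall_store), open(d_kitchen_store)}
  through step 1 (move(hall,store)): drop {at(store)}, keep {open(d_hall_store), open(d_kitchen_store)}, require {at(hall), open(d_hall_store)}
    → {at(hall), open(d_hall_store), open(d_kitchen_store)}

== RESULT ==
["at(hall)", "open(d_hall_store)", "open(d_kitchen_store)"]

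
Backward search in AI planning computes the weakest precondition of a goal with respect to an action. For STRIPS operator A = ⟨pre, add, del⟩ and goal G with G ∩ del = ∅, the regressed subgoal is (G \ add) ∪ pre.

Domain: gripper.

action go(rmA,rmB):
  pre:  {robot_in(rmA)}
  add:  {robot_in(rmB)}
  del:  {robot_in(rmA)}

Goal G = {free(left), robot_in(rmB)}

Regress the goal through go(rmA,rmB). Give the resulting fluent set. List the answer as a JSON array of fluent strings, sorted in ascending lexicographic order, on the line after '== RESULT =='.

Compute (G \ add) ∪ pre:
  G ∩ del = {}  (empty — regression defined)
  G \ add = {free(left), robot_in(rmB)} \ {robot_in(rmB)} = {free(left)}
  ∪ pre   = {free(left)} ∪ {robot_in(rmA)}
          = {free(left), robot_in(rmA)}

== RESULT ==
["free(left)", "robot_in(rmA)"]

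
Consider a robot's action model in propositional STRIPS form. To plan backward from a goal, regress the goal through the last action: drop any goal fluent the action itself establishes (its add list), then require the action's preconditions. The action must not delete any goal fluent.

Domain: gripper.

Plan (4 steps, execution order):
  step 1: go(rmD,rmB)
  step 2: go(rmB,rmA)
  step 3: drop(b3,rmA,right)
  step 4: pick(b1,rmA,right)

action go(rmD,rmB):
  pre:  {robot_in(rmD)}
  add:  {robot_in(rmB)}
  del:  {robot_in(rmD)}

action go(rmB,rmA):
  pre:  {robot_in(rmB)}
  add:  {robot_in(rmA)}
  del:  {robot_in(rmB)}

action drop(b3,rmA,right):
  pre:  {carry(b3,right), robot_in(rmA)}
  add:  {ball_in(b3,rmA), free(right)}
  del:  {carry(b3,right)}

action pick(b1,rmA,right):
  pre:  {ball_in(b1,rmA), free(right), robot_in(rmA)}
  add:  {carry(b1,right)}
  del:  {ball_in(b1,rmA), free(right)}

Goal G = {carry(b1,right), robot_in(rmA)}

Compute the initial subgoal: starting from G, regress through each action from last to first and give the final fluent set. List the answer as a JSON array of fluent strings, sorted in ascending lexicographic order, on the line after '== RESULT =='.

Work backward from the goal:
  through step 4 (pick(b1,rmA,right)): drop {carry(b1,right)}, keep {robot_in(rmA)}, require {ball_in(b1,rmA), free(right), robot_in(rmA)}
    → {ball_in(b1,rmA), free(right), robot_in(rmA)}
  through step 3 (drop(b3,rmA,right)): drop {free(right)}, keep {ball_in(b1,rmA), robot_in(rmA)}, require {carry(b3,right), robot_in(rmA)}
    → {ball_in(b1,rmA), carry(b3,right), robot_in(rmA)}
  through step 2 (go(rmB,rmA)): drop {robot_in(rmA)}, keep {ball_in(b1,rmA), carry(b3,right)}, require {robot_in(rmB)}
    → {ball_in(b1,rmA), carry(b3,right), robot_in(rmB)}
  through step 1 (go(rmD,rmB)): drop {robot_in(rmB)}, keep {ball_in(b1,rmA), carry(b3,right)}, require {robot_in(rmD)}
    → {ball_in(b1,rmA), carry(b3,right), robot_in(rmD)}

== RESULT ==
["ball_in(b1,rmA)", "carry(b3,right)", "robot_in(rmD)"]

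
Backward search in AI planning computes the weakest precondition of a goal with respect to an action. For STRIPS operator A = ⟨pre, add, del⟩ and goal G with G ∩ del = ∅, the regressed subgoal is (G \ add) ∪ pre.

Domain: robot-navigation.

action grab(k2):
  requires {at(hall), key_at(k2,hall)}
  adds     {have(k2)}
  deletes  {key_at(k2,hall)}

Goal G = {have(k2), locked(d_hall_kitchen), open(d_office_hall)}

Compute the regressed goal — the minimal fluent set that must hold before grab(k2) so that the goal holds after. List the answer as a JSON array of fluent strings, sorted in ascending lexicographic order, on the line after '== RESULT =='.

Compute (G \ add) ∪ pre:
  G ∩ del = {}  (empty — regression defined)
  G \ add = {have(k2), locked(d_hall_kitchen), open(d_office_hall)} \ {have(k2)} = {locked(d_hall_kitchen), open(d_office_hall)}
  ∪ pre   = {locked(d_hall_kitchen), open(d_office_hall)} ∪ {at(hall), key_at(k2,hall)}
          = {at(hall), key_at(k2,hall), locked(d_hall_kitchen), open(d_office_hall)}

== RESULT ==
["at(hall)", "key_at(k2,hall)", "locked(d_hall_kitchen)", "open(d_office_hall)"]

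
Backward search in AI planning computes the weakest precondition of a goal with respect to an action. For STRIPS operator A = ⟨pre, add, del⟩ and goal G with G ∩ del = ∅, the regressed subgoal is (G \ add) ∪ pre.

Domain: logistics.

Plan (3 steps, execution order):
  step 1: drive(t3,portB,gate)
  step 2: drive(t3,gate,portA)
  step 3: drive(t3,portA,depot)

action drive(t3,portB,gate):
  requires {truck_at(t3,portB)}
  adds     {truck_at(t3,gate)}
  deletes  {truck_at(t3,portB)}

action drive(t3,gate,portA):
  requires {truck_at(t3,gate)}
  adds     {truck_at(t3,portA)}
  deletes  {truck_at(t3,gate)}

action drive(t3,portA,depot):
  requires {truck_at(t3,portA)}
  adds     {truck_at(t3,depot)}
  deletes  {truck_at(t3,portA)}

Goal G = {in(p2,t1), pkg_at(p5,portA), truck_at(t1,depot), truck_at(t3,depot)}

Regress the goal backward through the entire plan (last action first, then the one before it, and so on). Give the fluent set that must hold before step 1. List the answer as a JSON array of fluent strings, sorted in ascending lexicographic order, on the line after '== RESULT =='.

Regress step by step:
  through step 3 (drive(t3,portA,depot)): drop {truck_at(t3,depot)}, keep {in(p2,t1), pkg_at(p5,portA), truck_at(t1,depot)}, require {truck_at(t3,portA)}
    → {in(p2,t1), pkg_at(p5,portA), truck_at(t1,depot), truck_at(t3,portA)}
  through step 2 (drive(t3,gate,portA)): drop {truck_at(t3,portA)}, keep {in(p2,t1), pkg_at(p5,portA), truck_at(t1,depot)}, require {truck_at(t3,gate)}
    → {in(p2,t1), pkg_at(p5,portA), truck_at(t1,depot), truck_at(t3,gate)}
  through step 1 (drive(t3,portB,gate)): drop {truck_at(t3,gate)}, keep {in(p2,t1), pkg_at(p5,portA), truck_at(t1,depot)}, require {truck_at(t3,portB)}
    → {in(p2,t1), pkg_at(p5,portA), truck_at(t1,depot), truck_at(t3,portB)}

== RESULT ==
["in(p2,t1)", "pkg_at(p5,portA)", "truck_at(t1,depot)", "truck_at(t3,portB)"]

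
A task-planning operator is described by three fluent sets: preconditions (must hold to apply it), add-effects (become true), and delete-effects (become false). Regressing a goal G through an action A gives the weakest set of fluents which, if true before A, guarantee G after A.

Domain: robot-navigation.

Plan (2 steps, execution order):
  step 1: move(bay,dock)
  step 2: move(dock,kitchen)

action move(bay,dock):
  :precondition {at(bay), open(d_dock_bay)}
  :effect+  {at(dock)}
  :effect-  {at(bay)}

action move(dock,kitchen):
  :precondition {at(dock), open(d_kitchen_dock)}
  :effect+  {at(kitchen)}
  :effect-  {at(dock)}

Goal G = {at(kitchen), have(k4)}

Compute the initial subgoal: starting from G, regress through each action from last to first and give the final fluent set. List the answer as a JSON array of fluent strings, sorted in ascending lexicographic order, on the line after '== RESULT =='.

Regress step by step:
  through step 2 (move(dock,kitchen)): drop {at(kitchen)}, keep {have(k4)}, require {at(dock), open(d_kitchen_dock)}
    → {at(dock), have(k4), open(d_kitchen_dock)}
  through step 1 (move(bay,dock)): drop {at(dock)}, keep {have(k4), open(d_kitchen_dock)}, require {at(bay), open(d_dock_bay)}
    → {at(bay), have(k4), open(d_dock_bay), open(d_kitchen_dock)}

== RESULT ==
["at(bay)", "have(k4)", "open(d_dock_bay)", "open(d_kitchen_dock)"]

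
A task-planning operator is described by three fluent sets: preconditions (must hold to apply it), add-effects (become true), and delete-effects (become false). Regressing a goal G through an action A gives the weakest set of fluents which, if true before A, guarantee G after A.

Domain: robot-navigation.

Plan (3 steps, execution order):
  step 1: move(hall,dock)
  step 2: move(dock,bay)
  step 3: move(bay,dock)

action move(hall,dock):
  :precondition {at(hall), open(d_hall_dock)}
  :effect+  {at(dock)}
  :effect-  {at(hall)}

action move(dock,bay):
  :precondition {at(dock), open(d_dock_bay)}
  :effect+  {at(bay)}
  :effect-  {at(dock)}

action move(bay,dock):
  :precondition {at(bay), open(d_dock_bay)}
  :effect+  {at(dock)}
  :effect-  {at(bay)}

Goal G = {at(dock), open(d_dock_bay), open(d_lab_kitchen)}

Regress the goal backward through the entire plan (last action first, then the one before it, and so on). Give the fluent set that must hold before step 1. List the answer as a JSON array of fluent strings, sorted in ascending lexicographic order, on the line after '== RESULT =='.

Regress step by step:
  through step 3 (move(bay,dock)): drop {at(dock)}, keep {open(d_dock_bay), open(d_lab_kitchen)}, require {at(bay), open(d_dock_bay)}
    → {at(bay), open(d_dock_bay), open(d_lab_kitchen)}
  through step 2 (move(dock,bay)): drop {at(bay)}, keep {open(d_dock_bay), open(d_lab_kitchen)}, require {at(dock), open(d_dock_bay)}
    → {at(dock), open(d_dock_bay), open(d_lab_kitchen)}
  through step 1 (move(hall,dock)): drop {at(dock)}, keep {open(d_dock_bay), open(d_lab_kitchen)}, require {at(hall), open(d_hall_dock)}
    → {at(hall), open(d_dock_bay), open(d_hall_dock), open(d_lab_kitchen)}

== RESULT ==
["at(hall)", "open(d_dock_bay)", "open(d_hall_dock)", "open(d_lab_kitchen)"]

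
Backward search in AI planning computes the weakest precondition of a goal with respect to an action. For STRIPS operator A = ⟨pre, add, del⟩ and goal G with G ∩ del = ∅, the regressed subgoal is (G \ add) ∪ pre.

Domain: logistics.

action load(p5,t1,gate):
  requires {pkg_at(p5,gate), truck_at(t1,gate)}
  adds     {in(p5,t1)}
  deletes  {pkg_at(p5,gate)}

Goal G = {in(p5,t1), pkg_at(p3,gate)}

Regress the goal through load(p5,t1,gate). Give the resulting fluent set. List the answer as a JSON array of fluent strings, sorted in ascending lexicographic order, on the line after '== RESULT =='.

Regress:
  G ∩ del = {}  (empty — regression defined)
  G \ add = {in(p5,t1), pkg_at(p3,gate)} \ {in(p5,t1)} = {pkg_at(p3,gate)}
  ∪ pre   = {pkg_at(p3,gate)} ∪ {pkg_at(p5,gate), truck_at(t1,gate)}
          = {pkg_at(p3,gate), pkg_at(p5,gate), truck_at(t1,gate)}

== RESULT ==
["pkg_at(p3,gate)", "pkg_at(p5,gate)", "truck_at(t1,gate)"]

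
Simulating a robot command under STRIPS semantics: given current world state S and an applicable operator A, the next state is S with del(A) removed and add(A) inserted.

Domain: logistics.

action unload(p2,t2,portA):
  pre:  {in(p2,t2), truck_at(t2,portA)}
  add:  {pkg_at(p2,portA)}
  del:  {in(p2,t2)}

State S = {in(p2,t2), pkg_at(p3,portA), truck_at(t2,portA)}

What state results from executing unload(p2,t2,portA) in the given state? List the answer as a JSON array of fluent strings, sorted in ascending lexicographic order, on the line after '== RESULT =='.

Progress:
  pre ⊆ S: {in(p2,t2), truck_at(t2,portA)} ⊆ S  — applicable
  S \ del = {pkg_at(p3,portA), truck_at(t2,portA)}
  ∪ add   = {pkg_at(p2,portA), pkg_at(p3,portA), truck_at(t2,portA)}

== RESULT ==
["pkg_at(p2,portA)", "pkg_at(p3,portA)", "truck_at(t2,portA)"]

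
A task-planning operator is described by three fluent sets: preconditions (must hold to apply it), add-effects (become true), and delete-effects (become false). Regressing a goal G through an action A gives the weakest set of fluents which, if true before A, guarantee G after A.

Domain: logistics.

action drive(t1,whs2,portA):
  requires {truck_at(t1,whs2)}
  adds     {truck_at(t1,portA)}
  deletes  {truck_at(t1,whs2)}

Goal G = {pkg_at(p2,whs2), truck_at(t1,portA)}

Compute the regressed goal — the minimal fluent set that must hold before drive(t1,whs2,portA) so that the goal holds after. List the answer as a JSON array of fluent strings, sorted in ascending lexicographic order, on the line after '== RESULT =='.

Compute (G \ add) ∪ pre:
  G ∩ del = {}  (empty — regression defined)
  G \ add = {pkg_at(p2,whs2), truck_at(t1,portA)} \ {truck_at(t1,portA)} = {pkg_at(p2,whs2)}
  ∪ pre   = {pkg_at(p2,whs2)} ∪ {truck_at(t1,whs2)}
          = {pkg_at(p2,whs2), truck_at(t1,whs2)}

== RESULT ==
["pkg_at(p2,whs2)", "truck_at(t1,whs2)"]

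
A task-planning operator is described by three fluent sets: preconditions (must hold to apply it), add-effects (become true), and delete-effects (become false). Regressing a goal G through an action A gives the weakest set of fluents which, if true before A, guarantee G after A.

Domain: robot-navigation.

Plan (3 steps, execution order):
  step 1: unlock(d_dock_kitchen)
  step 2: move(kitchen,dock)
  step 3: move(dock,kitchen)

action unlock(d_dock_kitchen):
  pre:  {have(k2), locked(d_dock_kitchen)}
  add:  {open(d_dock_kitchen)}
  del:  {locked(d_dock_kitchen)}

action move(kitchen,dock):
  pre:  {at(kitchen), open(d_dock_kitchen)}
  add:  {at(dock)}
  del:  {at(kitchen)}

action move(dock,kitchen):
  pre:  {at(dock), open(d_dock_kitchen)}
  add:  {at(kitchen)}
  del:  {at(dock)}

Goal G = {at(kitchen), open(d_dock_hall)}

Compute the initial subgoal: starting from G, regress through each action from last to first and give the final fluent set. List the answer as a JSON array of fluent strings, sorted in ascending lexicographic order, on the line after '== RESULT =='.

Regress step by step:
  through step 3 (move(dock,kitchen)): drop {at(kitchen)}, keep {open(d_dock_hall)}, require {at(dock), open(d_dock_kitchen)}
    → {at(dock), open(d_dock_hall), open(d_dock_kitchen)}
  through step 2 (move(kitchen,dock)): drop {at(dock)}, keep {open(d_dock_hall), open(d_dock_kitchen)}, require {at(kitchen), open(d_dock_kitchen)}
    → {at(kitchen), open(d_dock_hall), open(d_dock_kitchen)}
  through step 1 (unlock(d_dock_kitchen)): drop {open(d_dock_kitchen)}, keep {at(kitchen), open(d_dock_hall)}, require {have(k2), locked(d_dock_kitchen)}
    → {at(kitchen), have(k2), locked(d_dock_kitchen), open(d_dock_hall)}

== RESULT ==
["at(kitchen)", "have(k2)", "locked(d_dock_kitchen)", "open(d_dock_hall)"]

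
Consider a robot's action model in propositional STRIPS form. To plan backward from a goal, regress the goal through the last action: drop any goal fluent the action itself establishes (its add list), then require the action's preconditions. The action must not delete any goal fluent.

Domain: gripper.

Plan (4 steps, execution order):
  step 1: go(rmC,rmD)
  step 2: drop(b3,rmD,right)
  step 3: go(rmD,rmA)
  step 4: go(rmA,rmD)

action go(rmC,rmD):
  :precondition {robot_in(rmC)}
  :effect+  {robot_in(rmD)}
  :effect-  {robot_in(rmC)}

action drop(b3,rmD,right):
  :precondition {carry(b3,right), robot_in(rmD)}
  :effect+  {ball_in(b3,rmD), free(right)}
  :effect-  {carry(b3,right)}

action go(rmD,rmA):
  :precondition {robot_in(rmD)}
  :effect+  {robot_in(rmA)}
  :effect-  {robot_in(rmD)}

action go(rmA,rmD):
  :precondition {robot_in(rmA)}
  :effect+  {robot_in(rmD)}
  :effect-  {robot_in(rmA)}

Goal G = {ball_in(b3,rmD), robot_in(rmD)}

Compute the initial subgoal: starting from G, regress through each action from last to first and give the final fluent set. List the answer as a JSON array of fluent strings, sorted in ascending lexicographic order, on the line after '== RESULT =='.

Regress step by step:
  through step 4 (go(rmA,rmD)): drop {robot_in(rmD)}, keep {ball_in(b3,rmD)}, require {robot_in(rmA)}
    → {ball_in(b3,rmD), robot_in(rmA)}
  through step 3 (go(rmD,rmA)): drop {robot_in(rmA)}, keep {ball_in(b3,rmD)}, require {robot_in(rmD)}
    → {ball_in(b3,rmD), robot_in(rmD)}
  through step 2 (drop(b3,rmD,right)): drop {ball_in(b3,rmD)}, keep {robot_in(rmD)}, require {carry(b3,right), robot_in(rmD)}
    → {carry(b3,right), robot_in(rmD)}
  through step 1 (go(rmC,rmD)): drop {robot_in(rmD)}, keep {carry(b3,right)}, require {robot_in(rmC)}
    → {carry(b3,right), robot_in(rmC)}

== RESULT ==
["carry(b3,right)", "robot_in(rmC)"]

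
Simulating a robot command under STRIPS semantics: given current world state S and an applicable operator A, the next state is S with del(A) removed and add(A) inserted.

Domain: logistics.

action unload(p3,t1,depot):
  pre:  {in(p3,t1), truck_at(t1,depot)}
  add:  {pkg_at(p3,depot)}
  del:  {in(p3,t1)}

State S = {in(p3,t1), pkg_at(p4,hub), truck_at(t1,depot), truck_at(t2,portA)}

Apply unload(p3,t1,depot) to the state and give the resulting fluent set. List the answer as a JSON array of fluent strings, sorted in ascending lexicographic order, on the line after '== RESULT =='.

Progress:
  pre ⊆ S: {in(p3,t1), truck_at(t1,depot)} ⊆ S  — applicable
  S \ del = {pkg_at(p4,hub), truck_at(t1,depot), truck_at(t2,portA)}
  ∪ add   = {pkg_at(p3,depot), pkg_at(p4,hub), truck_at(t1,depot), truck_at(t2,portA)}

== RESULT ==
["pkg_at(p3,depot)", "pkg_at(p4,hub)", "truck_at(t1,depot)", "truck_at(t2,portA)"]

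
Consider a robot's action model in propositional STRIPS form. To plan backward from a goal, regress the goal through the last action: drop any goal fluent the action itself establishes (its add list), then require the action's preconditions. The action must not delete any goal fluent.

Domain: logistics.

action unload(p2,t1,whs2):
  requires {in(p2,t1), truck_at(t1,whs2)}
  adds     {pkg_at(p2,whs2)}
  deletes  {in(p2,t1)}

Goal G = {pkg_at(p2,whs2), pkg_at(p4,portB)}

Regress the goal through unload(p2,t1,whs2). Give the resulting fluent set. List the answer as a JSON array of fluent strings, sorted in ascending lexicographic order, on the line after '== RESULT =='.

Regress:
  G ∩ del = {}  (empty — regression defined)
  G \ add = {pkg_at(p2,whs2), pkg_at(p4,portB)} \ {pkg_at(p2,whs2)} = {pkg_at(p4,portB)}
  ∪ pre   = {pkg_at(p4,portB)} ∪ {in(p2,t1), truck_at(t1,whs2)}
          = {in(p2,t1), pkg_at(p4,portB), truck_at(t1,whs2)}

== RESULT ==
["in(p2,t1)", "pkg_at(p4,portB)", "truck_at(t1,whs2)"]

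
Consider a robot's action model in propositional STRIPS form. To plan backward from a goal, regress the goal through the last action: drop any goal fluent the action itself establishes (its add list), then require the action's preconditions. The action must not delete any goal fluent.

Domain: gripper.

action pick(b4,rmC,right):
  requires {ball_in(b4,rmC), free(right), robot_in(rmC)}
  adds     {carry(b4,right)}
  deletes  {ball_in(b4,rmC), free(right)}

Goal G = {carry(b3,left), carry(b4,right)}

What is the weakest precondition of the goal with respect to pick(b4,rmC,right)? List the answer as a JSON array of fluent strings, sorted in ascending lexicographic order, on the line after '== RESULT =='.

Compute (G \ add) ∪ pre:
  G ∩ del = {}  (empty — regression defined)
  G \ add = {carry(b3,left), carry(b4,right)} \ {carry(b4,right)} = {carry(b3,left)}
  ∪ pre   = {carry(b3,left)} ∪ {ball_in(b4,rmC), free(right), robot_in(rmC)}
          = {ball_in(b4,rmC), carry(b3,left), free(right), robot_in(rmC)}

== RESULT ==
["ball_in(b4,rmC)", "carry(b3,left)", "free(right)", "robot_in(rmC)"]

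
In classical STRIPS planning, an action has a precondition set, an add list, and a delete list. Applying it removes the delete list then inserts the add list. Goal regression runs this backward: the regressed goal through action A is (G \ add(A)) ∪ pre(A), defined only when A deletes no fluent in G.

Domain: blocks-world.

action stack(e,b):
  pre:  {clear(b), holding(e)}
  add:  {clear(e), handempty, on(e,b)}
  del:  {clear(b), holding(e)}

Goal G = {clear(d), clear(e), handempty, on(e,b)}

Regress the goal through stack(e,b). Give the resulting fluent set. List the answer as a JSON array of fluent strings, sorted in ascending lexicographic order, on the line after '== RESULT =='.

Compute (G \ add) ∪ pre:
  G ∩ del = {}  (empty — regression defined)
  G \ add = {clear(d), clear(e), handempty, on(e,b)} \ {clear(e), handempty, on(e,b)} = {clear(d)}
  ∪ pre   = {clear(d)} ∪ {clear(b), holding(e)}
          = {clear(b), clear(d), holding(e)}

== RESULT ==
["clear(b)", "clear(d)", "holding(e)"]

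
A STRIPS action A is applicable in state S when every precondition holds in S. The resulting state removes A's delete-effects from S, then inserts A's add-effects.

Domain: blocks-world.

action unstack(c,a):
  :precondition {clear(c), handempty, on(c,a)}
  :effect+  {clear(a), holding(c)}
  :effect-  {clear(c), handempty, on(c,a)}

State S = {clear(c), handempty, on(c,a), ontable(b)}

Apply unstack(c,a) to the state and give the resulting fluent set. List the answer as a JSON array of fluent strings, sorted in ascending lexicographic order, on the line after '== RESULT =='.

Compute (S \ del) ∪ add:
  pre ⊆ S: {clear(c), handempty, on(c,a)} ⊆ S  — applicable
  S \ del = {ontable(b)}
  ∪ add   = {clear(a), holding(c), ontable(b)}

== RESULT ==
["clear(a)", "holding(c)", "ontable(b)"]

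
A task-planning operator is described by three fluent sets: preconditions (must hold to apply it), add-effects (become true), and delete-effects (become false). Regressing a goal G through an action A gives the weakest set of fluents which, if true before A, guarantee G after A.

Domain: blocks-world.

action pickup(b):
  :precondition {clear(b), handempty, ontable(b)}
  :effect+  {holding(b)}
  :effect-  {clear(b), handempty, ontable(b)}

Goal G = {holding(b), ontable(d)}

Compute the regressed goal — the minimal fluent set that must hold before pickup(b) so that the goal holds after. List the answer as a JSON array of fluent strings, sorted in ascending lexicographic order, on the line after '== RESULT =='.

Compute (G \ add) ∪ pre:
  G ∩ del = {}  (empty — regression defined)
  G \ add = {holding(b), ontable(d)} \ {holding(b)} = {ontable(d)}
  ∪ pre   = {ontable(d)} ∪ {clear(b), handempty, ontable(b)}
          = {clear(b), handempty, ontable(b), ontable(d)}

== RESULT ==
["clear(b)", "handempty", "ontable(b)", "ontable(d)"]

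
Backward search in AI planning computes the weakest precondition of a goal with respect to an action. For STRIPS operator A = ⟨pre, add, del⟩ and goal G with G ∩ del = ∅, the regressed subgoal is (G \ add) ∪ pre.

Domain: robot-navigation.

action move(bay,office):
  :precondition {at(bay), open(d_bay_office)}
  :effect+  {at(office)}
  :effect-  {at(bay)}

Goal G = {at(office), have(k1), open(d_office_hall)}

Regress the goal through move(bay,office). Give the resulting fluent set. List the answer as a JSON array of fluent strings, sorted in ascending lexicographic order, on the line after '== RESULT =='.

Regress:
  G ∩ del = {}  (empty — regression defined)
  G \ add = {at(office), have(k1), open(d_office_hall)} \ {at(office)} = {have(k1), open(d_office_hall)}
  ∪ pre   = {have(k1), open(d_office_hall)} ∪ {at(bay), open(d_bay_office)}
          = {at(bay), have(k1), open(d_bay_office), open(d_office_hall)}

== RESULT ==
["at(bay)", "have(k1)", "open(d_bay_office)", "open(d_office_hall)"]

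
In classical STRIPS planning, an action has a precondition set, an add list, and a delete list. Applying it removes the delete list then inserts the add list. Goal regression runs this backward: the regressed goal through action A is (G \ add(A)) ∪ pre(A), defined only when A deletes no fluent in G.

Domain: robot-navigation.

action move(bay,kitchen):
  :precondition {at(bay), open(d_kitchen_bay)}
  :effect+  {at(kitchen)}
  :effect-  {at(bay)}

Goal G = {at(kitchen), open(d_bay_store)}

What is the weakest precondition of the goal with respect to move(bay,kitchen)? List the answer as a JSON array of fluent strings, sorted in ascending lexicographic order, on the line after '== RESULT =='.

Regress:
  G ∩ del = {}  (empty — regression defined)
  G \ add = {at(kitchen), open(d_bay_store)} \ {at(kitchen)} = {open(d_bay_store)}
  ∪ pre   = {open(d_bay_store)} ∪ {at(bay), open(d_kitchen_bay)}
          = {at(bay), open(d_bay_store), open(d_kitchen_bay)}

== RESULT ==
["at(bay)", "open(d_bay_store)", "open(d_kitchen_bay)"]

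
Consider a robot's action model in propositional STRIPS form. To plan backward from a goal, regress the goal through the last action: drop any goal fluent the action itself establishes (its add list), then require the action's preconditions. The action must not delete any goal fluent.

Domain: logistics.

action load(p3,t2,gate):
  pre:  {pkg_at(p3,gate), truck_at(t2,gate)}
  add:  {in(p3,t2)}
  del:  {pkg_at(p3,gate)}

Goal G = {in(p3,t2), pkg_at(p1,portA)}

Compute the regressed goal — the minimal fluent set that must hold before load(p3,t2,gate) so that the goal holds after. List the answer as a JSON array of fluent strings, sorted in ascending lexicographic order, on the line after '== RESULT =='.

Compute (G \ add) ∪ pre:
  G ∩ del = {}  (empty — regression defined)
  G \ add = {in(p3,t2), pkg_at(p1,portA)} \ {in(p3,t2)} = {pkg_at(p1,portA)}
  ∪ pre   = {pkg_at(p1,portA)} ∪ {pkg_at(p3,gate), truck_at(t2,gate)}
          = {pkg_at(p1,portA), pkg_at(p3,gate), truck_at(t2,gate)}

== RESULT ==
["pkg_at(p1,portA)", "pkg_at(p3,gate)", "truck_at(t2,gate)"]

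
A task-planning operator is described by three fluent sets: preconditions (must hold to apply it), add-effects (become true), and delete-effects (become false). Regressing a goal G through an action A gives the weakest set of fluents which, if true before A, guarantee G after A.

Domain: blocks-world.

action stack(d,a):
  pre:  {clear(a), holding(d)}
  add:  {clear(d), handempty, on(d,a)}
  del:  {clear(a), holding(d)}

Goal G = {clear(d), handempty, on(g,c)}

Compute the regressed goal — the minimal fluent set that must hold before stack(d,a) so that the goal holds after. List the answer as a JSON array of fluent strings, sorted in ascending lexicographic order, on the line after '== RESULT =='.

Regress:
  G ∩ del = {}  (empty — regression defined)
  G \ add = {clear(d), handempty, on(g,c)} \ {clear(d), handempty, on(d,a)} = {on(g,c)}
  ∪ pre   = {on(g,c)} ∪ {clear(a), holding(d)}
          = {clear(a), holding(d), on(g,c)}

== RESULT ==
["clear(a)", "holding(d)", "on(g,c)"]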